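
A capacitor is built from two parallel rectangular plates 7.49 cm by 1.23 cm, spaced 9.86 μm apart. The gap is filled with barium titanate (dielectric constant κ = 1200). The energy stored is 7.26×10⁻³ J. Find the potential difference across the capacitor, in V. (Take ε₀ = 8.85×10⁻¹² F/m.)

A = 7.49 × 1.23 cm² = 9.21×10⁻⁴ m².
C = κε₀A/d = 1200 × 8.85×10⁻¹² × 9.21×10⁻⁴ / 9.86×10⁻⁶ = 9.92×10⁻⁷ F.
V = √(2U/C) = √(2 × 7.26×10⁻³ / 9.92×10⁻⁷) = 1.21×10² V.

V ≈ 121 V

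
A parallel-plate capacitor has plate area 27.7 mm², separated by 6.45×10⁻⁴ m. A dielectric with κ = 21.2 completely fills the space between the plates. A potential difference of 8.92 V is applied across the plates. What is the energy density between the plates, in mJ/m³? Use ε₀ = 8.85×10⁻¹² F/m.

E = V/d = 8.92 / 6.45×10⁻⁴ = 1.38×10⁴ V/m.
u = ½κε₀E² = ½ × 21.2 × 8.85×10⁻¹² × (1.38×10⁴)² = 1.79×10⁻² J/m³.

u ≈ 17.9 mJ/m³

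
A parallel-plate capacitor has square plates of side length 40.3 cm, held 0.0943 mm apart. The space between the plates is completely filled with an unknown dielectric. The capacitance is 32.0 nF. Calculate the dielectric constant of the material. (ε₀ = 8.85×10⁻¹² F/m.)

κ ≈ 2.10

A = (40.3 cm)² = 0.162 m².
κ = Cd/(ε₀A) = 3.20×10⁻⁸ × 9.43×10⁻⁵ / (8.85×10⁻¹² × 0.162) = 2.10.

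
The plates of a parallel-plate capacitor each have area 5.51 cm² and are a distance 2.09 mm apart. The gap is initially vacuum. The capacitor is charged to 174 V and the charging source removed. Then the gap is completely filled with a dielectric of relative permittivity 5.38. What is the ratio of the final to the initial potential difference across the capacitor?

Isolated ⇒ Q is held fixed.
C₂ = 5.38 C₁ and V = Q/C, so V₂/V₁ = C₁/C₂ = 0.186.

V₂/V₁ ≈ 0.186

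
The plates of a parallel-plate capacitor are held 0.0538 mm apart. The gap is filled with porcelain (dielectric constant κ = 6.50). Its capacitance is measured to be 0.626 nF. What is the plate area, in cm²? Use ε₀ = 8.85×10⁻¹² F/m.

5.85 cm²

A = Cd/(κε₀) = 6.26×10⁻¹⁰ × 5.38×10⁻⁵ / (6.50 × 8.85×10⁻¹²) = 5.85×10⁻⁴ m².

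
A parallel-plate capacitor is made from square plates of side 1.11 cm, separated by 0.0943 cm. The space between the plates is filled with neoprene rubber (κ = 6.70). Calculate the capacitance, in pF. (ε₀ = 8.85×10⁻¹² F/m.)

A = (1.11 cm)² = 1.23×10⁻⁴ m².
C = κε₀A/d = 6.70 × 8.85×10⁻¹² × 1.23×10⁻⁴ / 9.43×10⁻⁴ = 7.75×10⁻¹² F.

7.75 pF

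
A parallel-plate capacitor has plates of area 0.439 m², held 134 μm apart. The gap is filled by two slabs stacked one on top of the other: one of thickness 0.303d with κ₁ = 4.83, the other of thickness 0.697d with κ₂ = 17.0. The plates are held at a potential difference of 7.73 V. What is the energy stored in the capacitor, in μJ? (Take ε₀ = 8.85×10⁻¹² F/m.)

U ≈ 8.35 μJ

Stacked slabs ⇒ two capacitors in series, each with the full plate area.
C₁ = κ₁ε₀A/d₁ = 4.83 × 8.85×10⁻¹² × 0.439 / 4.06×10⁻⁵ = 4.62×10⁻⁷ F.
C₂ = κ₂ε₀A/d₂ = 17.0 × 8.85×10⁻¹² × 0.439 / 9.34×10⁻⁵ = 7.07×10⁻⁷ F.
C = (1/C₁ + 1/C₂)⁻¹ = 2.80×10⁻⁷ F.
U = ½CV² = ½ × 2.80×10⁻⁷ × (7.73)² = 8.35×10⁻⁶ J.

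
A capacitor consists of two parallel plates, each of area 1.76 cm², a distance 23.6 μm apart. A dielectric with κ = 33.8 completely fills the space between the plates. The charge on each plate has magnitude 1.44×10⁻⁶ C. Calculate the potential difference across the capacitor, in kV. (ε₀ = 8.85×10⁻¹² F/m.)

A = 1.76 cm² = 1.76×10⁻⁴ m².
C = κε₀A/d = 33.8 × 8.85×10⁻¹² × 1.76×10⁻⁴ / 2.36×10⁻⁵ = 2.23×10⁻⁹ F.
V = Q/C = 1.44×10⁻⁶ / 2.23×10⁻⁹ = 6.46×10² V.

V ≈ 0.646 kV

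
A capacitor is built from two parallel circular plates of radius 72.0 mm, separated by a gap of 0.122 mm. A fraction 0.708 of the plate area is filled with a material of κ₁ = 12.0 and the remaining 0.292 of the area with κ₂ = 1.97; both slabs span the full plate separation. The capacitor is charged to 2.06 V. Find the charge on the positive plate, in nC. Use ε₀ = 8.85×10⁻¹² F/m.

Q ≈ 22.1 nC

A = π(72.0 mm)² = 1.63×10⁻² m².
Side-by-side slabs ⇒ two capacitors in parallel, each spanning the full gap.
C₁ = κ₁ε₀A₁/d = 12.0 × 8.85×10⁻¹² × 1.15×10⁻² / 1.22×10⁻⁴ = 1.00×10⁻⁸ F.
C₂ = κ₂ε₀A₂/d = 1.97 × 8.85×10⁻¹² × 4.76×10⁻³ / 1.22×10⁻⁴ = 6.80×10⁻¹⁰ F.
C = C₁ + C₂ = 1.07×10⁻⁸ F.
Q = CV = 1.07×10⁻⁸ × 2.06 = 2.21×10⁻⁸ C.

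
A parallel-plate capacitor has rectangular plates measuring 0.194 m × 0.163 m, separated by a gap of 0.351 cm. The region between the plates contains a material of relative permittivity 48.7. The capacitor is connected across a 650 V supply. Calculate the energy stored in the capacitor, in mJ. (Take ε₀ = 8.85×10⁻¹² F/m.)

A = 0.194 × 0.163 m² = 3.16×10⁻² m².
C = κε₀A/d = 48.7 × 8.85×10⁻¹² × 3.16×10⁻² / 3.51×10⁻³ = 3.88×10⁻⁹ F.
U = ½CV² = ½ × 3.88×10⁻⁹ × (650)² = 8.20×10⁻⁴ J.

U ≈ 0.820 mJ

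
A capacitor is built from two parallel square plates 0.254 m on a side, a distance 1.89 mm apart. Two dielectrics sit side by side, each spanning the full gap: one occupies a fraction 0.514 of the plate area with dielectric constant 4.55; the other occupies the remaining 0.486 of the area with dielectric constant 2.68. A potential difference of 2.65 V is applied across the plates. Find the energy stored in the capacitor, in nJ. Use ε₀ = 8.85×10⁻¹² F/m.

3.86 nJ

A = (0.254 m)² = 6.45×10⁻² m².
Side-by-side slabs ⇒ two capacitors in parallel, each spanning the full gap.
C₁ = κ₁ε₀A₁/d = 4.55 × 8.85×10⁻¹² × 3.32×10⁻² / 1.89×10⁻³ = 7.07×10⁻¹⁰ F.
C₂ = κ₂ε₀A₂/d = 2.68 × 8.85×10⁻¹² × 3.14×10⁻² / 1.89×10⁻³ = 3.93×10⁻¹⁰ F.
C = C₁ + C₂ = 1.10×10⁻⁹ F.
U = ½CV² = ½ × 1.10×10⁻⁹ × (2.65)² = 3.86×10⁻⁹ J.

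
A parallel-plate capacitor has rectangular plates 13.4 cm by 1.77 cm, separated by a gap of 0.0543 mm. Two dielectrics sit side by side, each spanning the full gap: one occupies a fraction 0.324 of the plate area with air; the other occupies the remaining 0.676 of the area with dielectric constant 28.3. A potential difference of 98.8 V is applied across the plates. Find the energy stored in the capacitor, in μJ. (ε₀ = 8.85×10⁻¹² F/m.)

36.7 μJ

A = 13.4 × 1.77 cm² = 2.37×10⁻³ m².
Side-by-side slabs ⇒ two capacitors in parallel, each spanning the full gap.
C₁ = κ₁ε₀A₁/d = 1.00 × 8.85×10⁻¹² × 7.68×10⁻⁴ / 5.43×10⁻⁵ = 1.25×10⁻¹⁰ F.
C₂ = κ₂ε₀A₂/d = 28.3 × 8.85×10⁻¹² × 1.60×10⁻³ / 5.43×10⁻⁵ = 7.40×10⁻⁹ F.
C = C₁ + C₂ = 7.52×10⁻⁹ F.
U = ½CV² = ½ × 7.52×10⁻⁹ × (98.8)² = 3.67×10⁻⁵ J.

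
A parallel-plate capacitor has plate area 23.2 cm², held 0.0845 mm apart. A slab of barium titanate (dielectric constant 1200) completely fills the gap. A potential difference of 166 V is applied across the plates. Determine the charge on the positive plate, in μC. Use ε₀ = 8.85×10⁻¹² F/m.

A = 23.2 cm² = 2.32×10⁻³ m².
C = κε₀A/d = 1200 × 8.85×10⁻¹² × 2.32×10⁻³ / 8.45×10⁻⁵ = 2.92×10⁻⁷ F.
Q = CV = 2.92×10⁻⁷ × 166 = 4.84×10⁻⁵ C.

48.4 μC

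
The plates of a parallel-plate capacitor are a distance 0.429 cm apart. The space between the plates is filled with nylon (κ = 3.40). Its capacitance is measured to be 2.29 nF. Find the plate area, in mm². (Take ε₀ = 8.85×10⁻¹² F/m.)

A = Cd/(κε₀) = 2.29×10⁻⁹ × 4.29×10⁻³ / (3.40 × 8.85×10⁻¹²) = 0.326 m².

3.26×10⁵ mm²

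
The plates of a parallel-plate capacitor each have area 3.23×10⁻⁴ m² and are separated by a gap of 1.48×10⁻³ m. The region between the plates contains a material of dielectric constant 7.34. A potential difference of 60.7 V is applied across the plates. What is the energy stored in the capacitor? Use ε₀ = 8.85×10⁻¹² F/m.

26.1 nJ

C = κε₀A/d = 7.34 × 8.85×10⁻¹² × 3.23×10⁻⁴ / 1.48×10⁻³ = 1.42×10⁻¹¹ F.
U = ½CV² = ½ × 1.42×10⁻¹¹ × (60.7)² = 2.61×10⁻⁸ J.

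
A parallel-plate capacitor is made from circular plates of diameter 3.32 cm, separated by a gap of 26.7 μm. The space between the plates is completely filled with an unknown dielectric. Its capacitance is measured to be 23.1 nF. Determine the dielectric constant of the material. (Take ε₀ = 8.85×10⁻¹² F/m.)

A = π(3.32/2 cm)² = 8.66×10⁻⁴ m².
κ = Cd/(ε₀A) = 2.31×10⁻⁸ × 2.67×10⁻⁵ / (8.85×10⁻¹² × 8.66×10⁻⁴) = 80.5.

κ ≈ 80.5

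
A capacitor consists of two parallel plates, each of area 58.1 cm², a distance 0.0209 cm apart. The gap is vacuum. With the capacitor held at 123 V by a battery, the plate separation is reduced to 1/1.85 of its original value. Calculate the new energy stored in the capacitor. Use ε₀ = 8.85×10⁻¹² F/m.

A = 58.1 cm² = 5.81×10⁻³ m².
Initially C₁ = ε₀A/d = 8.85×10⁻¹² × 5.81×10⁻³ / 2.09×10⁻⁴ = 2.46×10⁻¹⁰ F.
U₁ = 1.86×10⁻⁶ J.
Battery connected ⇒ V is held fixed. C₂ = 1.85 C₁ and U = ½CV², so U₂/U₁ = C₂/C₁ = 1.85.
U₂ = 1.85 × 1.86×10⁻⁶ = 3.44×10⁻⁶ J.

3.44 μJ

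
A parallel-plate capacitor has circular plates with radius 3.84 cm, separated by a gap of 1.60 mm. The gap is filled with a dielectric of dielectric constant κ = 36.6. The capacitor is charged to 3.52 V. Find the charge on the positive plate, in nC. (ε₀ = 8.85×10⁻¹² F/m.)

A = π(3.84 cm)² = 4.63×10⁻³ m².
C = κε₀A/d = 36.6 × 8.85×10⁻¹² × 4.63×10⁻³ / 1.60×10⁻³ = 9.38×10⁻¹⁰ F.
Q = CV = 9.38×10⁻¹⁰ × 3.52 = 3.30×10⁻⁹ C.

Q ≈ 3.30 nC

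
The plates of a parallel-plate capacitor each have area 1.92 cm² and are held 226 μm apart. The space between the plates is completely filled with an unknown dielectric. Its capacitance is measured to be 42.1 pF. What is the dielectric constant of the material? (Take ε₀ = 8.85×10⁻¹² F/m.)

A = 1.92 cm² = 1.92×10⁻⁴ m².
κ = Cd/(ε₀A) = 4.21×10⁻¹¹ × 2.26×10⁻⁴ / (8.85×10⁻¹² × 1.92×10⁻⁴) = 5.60.

κ ≈ 5.60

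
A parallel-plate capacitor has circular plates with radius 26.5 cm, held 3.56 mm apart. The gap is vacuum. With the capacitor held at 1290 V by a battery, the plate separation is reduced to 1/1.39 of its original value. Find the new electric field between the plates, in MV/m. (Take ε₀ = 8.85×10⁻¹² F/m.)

A = π(26.5 cm)² = 0.221 m².
Initially C₁ = ε₀A/d = 8.85×10⁻¹² × 0.221 / 3.56×10⁻³ = 5.48×10⁻¹⁰ F.
E₁ = 3.62×10⁵ V/m.
Battery connected ⇒ V is held fixed. E = V/d, so E₂/E₁ = d₁/d₂ = 1.39.
E₂ = 1.39 × 3.62×10⁵ = 5.04×10⁵ V/m.

E ≈ 0.504 MV/m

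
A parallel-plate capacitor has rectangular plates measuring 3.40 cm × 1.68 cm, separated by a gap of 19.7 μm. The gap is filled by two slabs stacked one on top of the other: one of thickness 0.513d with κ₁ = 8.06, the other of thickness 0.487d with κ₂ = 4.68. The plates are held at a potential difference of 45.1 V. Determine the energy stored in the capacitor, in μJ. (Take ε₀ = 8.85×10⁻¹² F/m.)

A = 3.40 × 1.68 cm² = 5.71×10⁻⁴ m².
Stacked slabs ⇒ two capacitors in series, each with the full plate area.
C₁ = κ₁ε₀A/d₁ = 8.06 × 8.85×10⁻¹² × 5.71×10⁻⁴ / 1.01×10⁻⁵ = 4.03×10⁻⁹ F.
C₂ = κ₂ε₀A/d₂ = 4.68 × 8.85×10⁻¹² × 5.71×10⁻⁴ / 9.59×10⁻⁶ = 2.47×10⁻⁹ F.
C = (1/C₁ + 1/C₂)⁻¹ = 1.53×10⁻⁹ F.
U = ½CV² = ½ × 1.53×10⁻⁹ × (45.1)² = 1.56×10⁻⁶ J.

U ≈ 1.56 μJ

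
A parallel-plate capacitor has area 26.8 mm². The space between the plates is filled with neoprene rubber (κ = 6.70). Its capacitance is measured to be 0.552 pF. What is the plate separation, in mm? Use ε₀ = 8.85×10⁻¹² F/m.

A = 26.8 mm² = 2.68×10⁻⁵ m².
d = κε₀A/C = 6.70 × 8.85×10⁻¹² × 2.68×10⁻⁵ / 5.52×10⁻¹³ = 2.88×10⁻³ m.

2.88 mm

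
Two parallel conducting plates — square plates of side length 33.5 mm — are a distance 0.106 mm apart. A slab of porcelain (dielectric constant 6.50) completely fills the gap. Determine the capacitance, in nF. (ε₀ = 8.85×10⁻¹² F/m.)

A = (33.5 mm)² = 1.12×10⁻³ m².
C = κε₀A/d = 6.50 × 8.85×10⁻¹² × 1.12×10⁻³ / 1.06×10⁻⁴ = 6.09×10⁻¹⁰ F.

C ≈ 0.609 nF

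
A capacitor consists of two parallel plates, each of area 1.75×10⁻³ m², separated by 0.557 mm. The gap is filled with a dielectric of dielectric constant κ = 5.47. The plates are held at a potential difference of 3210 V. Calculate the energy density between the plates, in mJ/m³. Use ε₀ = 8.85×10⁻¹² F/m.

E = V/d = 3210 / 5.57×10⁻⁴ = 5.76×10⁶ V/m.
u = ½κε₀E² = ½ × 5.47 × 8.85×10⁻¹² × (5.76×10⁶)² = 8.04×10² J/m³.

8.04×10⁵ mJ/m³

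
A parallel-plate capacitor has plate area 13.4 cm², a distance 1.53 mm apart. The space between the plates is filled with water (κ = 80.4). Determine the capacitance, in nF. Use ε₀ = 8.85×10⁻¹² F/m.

A = 13.4 cm² = 1.34×10⁻³ m².
C = κε₀A/d = 80.4 × 8.85×10⁻¹² × 1.34×10⁻³ / 1.53×10⁻³ = 6.23×10⁻¹⁰ F.

0.623 nF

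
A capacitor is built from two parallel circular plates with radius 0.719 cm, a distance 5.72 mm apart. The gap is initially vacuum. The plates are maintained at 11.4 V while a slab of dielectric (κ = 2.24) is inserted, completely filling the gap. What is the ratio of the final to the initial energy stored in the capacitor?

Battery connected ⇒ V is held fixed.
C₂ = 2.24 C₁ and U = ½CV², so U₂/U₁ = C₂/C₁ = 2.24.

2.24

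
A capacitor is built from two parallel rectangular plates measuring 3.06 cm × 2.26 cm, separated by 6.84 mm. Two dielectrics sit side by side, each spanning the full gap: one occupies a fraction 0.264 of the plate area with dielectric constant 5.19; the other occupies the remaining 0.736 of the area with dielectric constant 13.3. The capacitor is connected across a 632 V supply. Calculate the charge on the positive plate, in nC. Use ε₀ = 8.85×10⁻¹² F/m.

6.31 nC

A = 3.06 × 2.26 cm² = 6.92×10⁻⁴ m².
Side-by-side slabs ⇒ two capacitors in parallel, each spanning the full gap.
C₁ = κ₁ε₀A₁/d = 5.19 × 8.85×10⁻¹² × 1.83×10⁻⁴ / 6.84×10⁻³ = 1.23×10⁻¹² F.
C₂ = κ₂ε₀A₂/d = 13.3 × 8.85×10⁻¹² × 5.09×10⁻⁴ / 6.84×10⁻³ = 8.76×10⁻¹² F.
C = C₁ + C₂ = 9.98×10⁻¹² F.
Q = CV = 9.98×10⁻¹² × 632 = 6.31×10⁻⁹ C.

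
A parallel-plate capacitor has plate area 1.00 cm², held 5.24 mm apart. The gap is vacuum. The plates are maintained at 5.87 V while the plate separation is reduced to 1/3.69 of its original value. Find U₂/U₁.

Battery connected ⇒ V is held fixed.
C₂ = 3.69 C₁ and U = ½CV², so U₂/U₁ = C₂/C₁ = 3.69.

U₂/U₁ ≈ 3.69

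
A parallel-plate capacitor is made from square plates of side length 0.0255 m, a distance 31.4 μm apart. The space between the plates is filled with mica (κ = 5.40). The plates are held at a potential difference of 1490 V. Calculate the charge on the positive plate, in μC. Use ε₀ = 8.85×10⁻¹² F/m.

A = (0.0255 m)² = 6.50×10⁻⁴ m².
C = κε₀A/d = 5.40 × 8.85×10⁻¹² × 6.50×10⁻⁴ / 3.14×10⁻⁵ = 9.90×10⁻¹⁰ F.
Q = CV = 9.90×10⁻¹⁰ × 1490 = 1.47×10⁻⁶ C.

1.47 μC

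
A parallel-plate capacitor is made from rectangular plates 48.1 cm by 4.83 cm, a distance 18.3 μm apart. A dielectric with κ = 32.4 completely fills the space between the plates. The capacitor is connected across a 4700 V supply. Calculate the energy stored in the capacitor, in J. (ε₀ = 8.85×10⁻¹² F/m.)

4.02 J

A = 48.1 × 4.83 cm² = 2.32×10⁻² m².
C = κε₀A/d = 32.4 × 8.85×10⁻¹² × 2.32×10⁻² / 1.83×10⁻⁵ = 3.64×10⁻⁷ F.
U = ½CV² = ½ × 3.64×10⁻⁷ × (4700)² = 4.02 J.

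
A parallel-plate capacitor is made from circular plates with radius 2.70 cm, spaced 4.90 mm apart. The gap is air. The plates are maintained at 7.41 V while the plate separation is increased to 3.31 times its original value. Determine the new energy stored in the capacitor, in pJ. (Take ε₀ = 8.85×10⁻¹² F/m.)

34.3 pJ

A = π(2.70 cm)² = 2.29×10⁻³ m².
Initially C₁ = ε₀A/d = 8.85×10⁻¹² × 2.29×10⁻³ / 4.90×10⁻³ = 4.14×10⁻¹² F.
U₁ = 1.14×10⁻¹⁰ J.
Battery connected ⇒ V is held fixed. C₂ = 0.302 C₁ and U = ½CV², so U₂/U₁ = C₂/C₁ = 0.302.
U₂ = 0.302 × 1.14×10⁻¹⁰ = 3.43×10⁻¹¹ J.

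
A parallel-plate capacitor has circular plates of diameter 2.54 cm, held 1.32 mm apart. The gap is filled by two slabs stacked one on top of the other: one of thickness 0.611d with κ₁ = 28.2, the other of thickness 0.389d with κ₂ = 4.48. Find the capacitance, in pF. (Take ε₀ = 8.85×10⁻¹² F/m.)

A = π(2.54/2 cm)² = 5.07×10⁻⁴ m².
Stacked slabs ⇒ two capacitors in series, each with the full plate area.
C₁ = κ₁ε₀A/d₁ = 28.2 × 8.85×10⁻¹² × 5.07×10⁻⁴ / 8.07×10⁻⁴ = 1.57×10⁻¹⁰ F.
C₂ = κ₂ε₀A/d₂ = 4.48 × 8.85×10⁻¹² × 5.07×10⁻⁴ / 5.13×10⁻⁴ = 3.91×10⁻¹¹ F.
C = (1/C₁ + 1/C₂)⁻¹ = 3.13×10⁻¹¹ F.

C ≈ 31.3 pF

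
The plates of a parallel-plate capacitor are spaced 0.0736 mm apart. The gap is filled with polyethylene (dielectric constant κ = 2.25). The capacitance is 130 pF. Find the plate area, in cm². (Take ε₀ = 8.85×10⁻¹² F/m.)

4.81 cm²

A = Cd/(κε₀) = 1.30×10⁻¹⁰ × 7.36×10⁻⁵ / (2.25 × 8.85×10⁻¹²) = 4.81×10⁻⁴ m².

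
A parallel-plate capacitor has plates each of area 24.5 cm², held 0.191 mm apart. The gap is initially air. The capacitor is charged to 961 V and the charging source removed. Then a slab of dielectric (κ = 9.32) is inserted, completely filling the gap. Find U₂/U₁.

0.107

Isolated ⇒ Q is held fixed.
C₂ = 9.32 C₁ and U = Q²/(2C), so U₂/U₁ = C₁/C₂ = 0.107.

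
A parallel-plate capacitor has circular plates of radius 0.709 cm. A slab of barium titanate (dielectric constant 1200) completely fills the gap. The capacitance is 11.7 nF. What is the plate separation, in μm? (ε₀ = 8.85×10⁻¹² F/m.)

d ≈ 143 μm

A = π(0.709 cm)² = 1.58×10⁻⁴ m².
d = κε₀A/C = 1200 × 8.85×10⁻¹² × 1.58×10⁻⁴ / 1.17×10⁻⁸ = 1.43×10⁻⁴ m.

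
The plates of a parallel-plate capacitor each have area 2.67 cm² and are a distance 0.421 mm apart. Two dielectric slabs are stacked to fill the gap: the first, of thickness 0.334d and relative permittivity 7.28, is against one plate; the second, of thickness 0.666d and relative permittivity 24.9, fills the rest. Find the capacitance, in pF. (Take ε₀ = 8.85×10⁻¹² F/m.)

77.3 pF

A = 2.67 cm² = 2.67×10⁻⁴ m².
Stacked slabs ⇒ two capacitors in series, each with the full plate area.
C₁ = κ₁ε₀A/d₁ = 7.28 × 8.85×10⁻¹² × 2.67×10⁻⁴ / 1.41×10⁻⁴ = 1.22×10⁻¹⁰ F.
C₂ = κ₂ε₀A/d₂ = 24.9 × 8.85×10⁻¹² × 2.67×10⁻⁴ / 2.80×10⁻⁴ = 2.10×10⁻¹⁰ F.
C = (1/C₁ + 1/C₂)⁻¹ = 7.73×10⁻¹¹ F.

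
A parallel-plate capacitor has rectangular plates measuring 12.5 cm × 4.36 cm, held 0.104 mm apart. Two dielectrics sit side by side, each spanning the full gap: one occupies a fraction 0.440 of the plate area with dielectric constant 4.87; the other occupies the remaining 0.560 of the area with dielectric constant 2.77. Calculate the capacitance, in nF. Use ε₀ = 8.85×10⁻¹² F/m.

C ≈ 1.71 nF

A = 12.5 × 4.36 cm² = 5.45×10⁻³ m².
Side-by-side slabs ⇒ two capacitors in parallel, each spanning the full gap.
C₁ = κ₁ε₀A₁/d = 4.87 × 8.85×10⁻¹² × 2.40×10⁻³ / 1.04×10⁻⁴ = 9.94×10⁻¹⁰ F.
C₂ = κ₂ε₀A₂/d = 2.77 × 8.85×10⁻¹² × 3.05×10⁻³ / 1.04×10⁻⁴ = 7.19×10⁻¹⁰ F.
C = C₁ + C₂ = 1.71×10⁻⁹ F.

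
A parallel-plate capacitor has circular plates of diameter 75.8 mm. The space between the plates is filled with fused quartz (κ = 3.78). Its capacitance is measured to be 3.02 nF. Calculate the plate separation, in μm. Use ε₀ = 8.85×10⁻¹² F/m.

50.0 μm

A = π(75.8/2 mm)² = 4.51×10⁻³ m².
d = κε₀A/C = 3.78 × 8.85×10⁻¹² × 4.51×10⁻³ / 3.02×10⁻⁹ = 5.00×10⁻⁵ m.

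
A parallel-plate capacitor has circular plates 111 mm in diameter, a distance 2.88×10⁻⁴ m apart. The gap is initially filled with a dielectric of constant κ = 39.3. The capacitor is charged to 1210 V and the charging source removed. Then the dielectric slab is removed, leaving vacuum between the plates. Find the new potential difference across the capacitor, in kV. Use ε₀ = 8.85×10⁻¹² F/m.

47.6 kV

A = π(111/2 mm)² = 9.68×10⁻³ m².
Initially C₁ = κε₀A/d = 39.3 × 8.85×10⁻¹² × 9.68×10⁻³ / 2.88×10⁻⁴ = 1.17×10⁻⁸ F.
V₁ = 1.21×10³ V.
Isolated ⇒ Q is held fixed. C₂ = 0.0254 C₁ and V = Q/C, so V₂/V₁ = C₁/C₂ = 39.3.
V₂ = 39.3 × 1.21×10³ = 4.76×10⁴ V.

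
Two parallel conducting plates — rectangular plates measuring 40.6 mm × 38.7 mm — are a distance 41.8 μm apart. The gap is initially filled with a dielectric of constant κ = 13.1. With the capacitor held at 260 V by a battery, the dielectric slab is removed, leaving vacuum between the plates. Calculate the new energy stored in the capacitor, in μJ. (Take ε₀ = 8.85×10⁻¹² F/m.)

11.2 μJ

A = 40.6 × 38.7 mm² = 1.57×10⁻³ m².
Initially C₁ = κε₀A/d = 13.1 × 8.85×10⁻¹² × 1.57×10⁻³ / 4.18×10⁻⁵ = 4.36×10⁻⁹ F.
U₁ = 1.47×10⁻⁴ J.
Battery connected ⇒ V is held fixed. C₂ = 0.0763 C₁ and U = ½CV², so U₂/U₁ = C₂/C₁ = 0.0763.
U₂ = 0.0763 × 1.47×10⁻⁴ = 1.12×10⁻⁵ J.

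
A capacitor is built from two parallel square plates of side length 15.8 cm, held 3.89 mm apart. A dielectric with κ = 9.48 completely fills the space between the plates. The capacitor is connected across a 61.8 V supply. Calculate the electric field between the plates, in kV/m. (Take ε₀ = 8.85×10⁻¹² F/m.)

E = V/d = 61.8 / 3.89×10⁻³ = 1.59×10⁴ V/m.

15.9 kV/m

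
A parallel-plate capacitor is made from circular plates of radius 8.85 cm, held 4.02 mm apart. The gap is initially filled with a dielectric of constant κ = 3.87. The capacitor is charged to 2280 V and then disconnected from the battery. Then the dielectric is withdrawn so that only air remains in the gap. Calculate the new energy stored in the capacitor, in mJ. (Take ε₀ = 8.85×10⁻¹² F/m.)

A = π(8.85 cm)² = 2.46×10⁻² m².
Initially C₁ = κε₀A/d = 3.87 × 8.85×10⁻¹² × 2.46×10⁻² / 4.02×10⁻³ = 2.10×10⁻¹⁰ F.
U₁ = 5.45×10⁻⁴ J.
Isolated ⇒ Q is held fixed. C₂ = 0.258 C₁ and U = Q²/(2C), so U₂/U₁ = C₁/C₂ = 3.87.
U₂ = 3.87 × 5.45×10⁻⁴ = 2.11×10⁻³ J.

U ≈ 2.11 mJ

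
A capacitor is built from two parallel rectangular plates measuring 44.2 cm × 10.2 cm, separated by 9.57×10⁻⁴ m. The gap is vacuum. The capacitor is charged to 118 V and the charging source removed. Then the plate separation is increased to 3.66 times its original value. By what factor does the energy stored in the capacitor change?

U₂/U₁ ≈ 3.66

Isolated ⇒ Q is held fixed.
C₂ = 0.273 C₁ and U = Q²/(2C), so U₂/U₁ = C₁/C₂ = 3.66.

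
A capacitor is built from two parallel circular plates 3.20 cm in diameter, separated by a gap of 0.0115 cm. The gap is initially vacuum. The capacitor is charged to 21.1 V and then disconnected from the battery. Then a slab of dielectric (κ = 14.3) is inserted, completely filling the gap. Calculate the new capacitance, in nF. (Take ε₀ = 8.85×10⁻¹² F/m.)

C ≈ 0.885 nF

A = π(3.20/2 cm)² = 8.04×10⁻⁴ m².
Initially C₁ = ε₀A/d = 8.85×10⁻¹² × 8.04×10⁻⁴ / 1.15×10⁻⁴ = 6.19×10⁻¹¹ F.
C = κε₀A/d scales with κ, so C₂/C₁ = κ = 14.3.
C₂ = 14.3 × 6.19×10⁻¹¹ = 8.85×10⁻¹⁰ F.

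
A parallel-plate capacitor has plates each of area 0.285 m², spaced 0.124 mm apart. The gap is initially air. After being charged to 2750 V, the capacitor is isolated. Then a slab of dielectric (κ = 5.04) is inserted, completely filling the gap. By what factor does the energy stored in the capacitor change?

Isolated ⇒ Q is held fixed.
C₂ = 5.04 C₁ and U = Q²/(2C), so U₂/U₁ = C₁/C₂ = 0.198.

0.198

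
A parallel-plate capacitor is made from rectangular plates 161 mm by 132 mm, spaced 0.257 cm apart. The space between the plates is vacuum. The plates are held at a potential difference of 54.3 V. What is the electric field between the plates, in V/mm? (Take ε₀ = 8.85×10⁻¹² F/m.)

21.1 V/mm

E = V/d = 54.3 / 2.57×10⁻³ = 2.11×10⁴ V/m.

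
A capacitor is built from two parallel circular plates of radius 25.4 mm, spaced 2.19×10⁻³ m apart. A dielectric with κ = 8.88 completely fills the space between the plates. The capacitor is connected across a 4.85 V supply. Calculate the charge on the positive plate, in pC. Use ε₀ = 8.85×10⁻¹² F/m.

A = π(25.4 mm)² = 2.03×10⁻³ m².
C = κε₀A/d = 8.88 × 8.85×10⁻¹² × 2.03×10⁻³ / 2.19×10⁻³ = 7.27×10⁻¹¹ F.
Q = CV = 7.27×10⁻¹¹ × 4.85 = 3.53×10⁻¹⁰ C.

Q ≈ 353 pC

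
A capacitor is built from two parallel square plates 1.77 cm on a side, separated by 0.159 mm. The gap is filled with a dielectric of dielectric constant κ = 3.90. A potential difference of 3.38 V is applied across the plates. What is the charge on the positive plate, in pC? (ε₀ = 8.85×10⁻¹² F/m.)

A = (1.77 cm)² = 3.13×10⁻⁴ m².
C = κε₀A/d = 3.90 × 8.85×10⁻¹² × 3.13×10⁻⁴ / 1.59×10⁻⁴ = 6.80×10⁻¹¹ F.
Q = CV = 6.80×10⁻¹¹ × 3.38 = 2.30×10⁻¹⁰ C.

230 pC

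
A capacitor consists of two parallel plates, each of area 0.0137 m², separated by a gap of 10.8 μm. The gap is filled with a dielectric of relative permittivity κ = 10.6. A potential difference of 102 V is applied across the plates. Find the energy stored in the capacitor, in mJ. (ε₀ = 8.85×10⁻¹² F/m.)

0.619 mJ

C = κε₀A/d = 10.6 × 8.85×10⁻¹² × 1.37×10⁻² / 1.08×10⁻⁵ = 1.19×10⁻⁷ F.
U = ½CV² = ½ × 1.19×10⁻⁷ × (102)² = 6.19×10⁻⁴ J.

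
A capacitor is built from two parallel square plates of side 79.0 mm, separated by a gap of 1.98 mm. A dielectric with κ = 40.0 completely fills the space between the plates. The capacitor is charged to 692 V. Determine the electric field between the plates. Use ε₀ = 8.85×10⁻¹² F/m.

349 kV/m

E = V/d = 692 / 1.98×10⁻³ = 3.49×10⁵ V/m.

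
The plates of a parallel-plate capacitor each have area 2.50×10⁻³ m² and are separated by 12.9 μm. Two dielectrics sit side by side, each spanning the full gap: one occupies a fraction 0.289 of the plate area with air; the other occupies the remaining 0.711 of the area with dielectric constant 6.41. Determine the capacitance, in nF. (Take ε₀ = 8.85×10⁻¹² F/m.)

8.31 nF

Side-by-side slabs ⇒ two capacitors in parallel, each spanning the full gap.
C₁ = κ₁ε₀A₁/d = 1.00 × 8.85×10⁻¹² × 7.22×10⁻⁴ / 1.29×10⁻⁵ = 4.96×10⁻¹⁰ F.
C₂ = κ₂ε₀A₂/d = 6.41 × 8.85×10⁻¹² × 1.78×10⁻³ / 1.29×10⁻⁵ = 7.82×10⁻⁹ F.
C = C₁ + C₂ = 8.31×10⁻⁹ F.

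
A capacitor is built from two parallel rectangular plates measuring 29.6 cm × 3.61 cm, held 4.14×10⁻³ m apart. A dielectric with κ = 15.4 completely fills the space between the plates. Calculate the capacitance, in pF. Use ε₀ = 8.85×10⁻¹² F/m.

352 pF

A = 29.6 × 3.61 cm² = 1.07×10⁻² m².
C = κε₀A/d = 15.4 × 8.85×10⁻¹² × 1.07×10⁻² / 4.14×10⁻³ = 3.52×10⁻¹⁰ F.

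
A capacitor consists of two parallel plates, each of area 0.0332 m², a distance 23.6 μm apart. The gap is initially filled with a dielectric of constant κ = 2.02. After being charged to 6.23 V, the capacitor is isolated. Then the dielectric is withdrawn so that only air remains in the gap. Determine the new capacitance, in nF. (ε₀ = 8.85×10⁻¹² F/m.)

C ≈ 12.4 nF

Initially C₁ = κε₀A/d = 2.02 × 8.85×10⁻¹² × 3.32×10⁻² / 2.36×10⁻⁵ = 2.51×10⁻⁸ F.
C = κε₀A/d scales with κ, so C₂/C₁ = 1/κ = 1/2.02 = 0.495.
C₂ = 0.495 × 2.51×10⁻⁸ = 1.24×10⁻⁸ F.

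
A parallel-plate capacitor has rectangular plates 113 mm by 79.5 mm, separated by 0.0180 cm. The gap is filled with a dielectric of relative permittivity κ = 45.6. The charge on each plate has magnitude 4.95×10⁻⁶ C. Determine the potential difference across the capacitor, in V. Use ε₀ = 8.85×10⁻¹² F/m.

V ≈ 246 V

A = 113 × 79.5 mm² = 8.98×10⁻³ m².
C = κε₀A/d = 45.6 × 8.85×10⁻¹² × 8.98×10⁻³ / 1.80×10⁻⁴ = 2.01×10⁻⁸ F.
V = Q/C = 4.95×10⁻⁶ / 2.01×10⁻⁸ = 2.46×10² V.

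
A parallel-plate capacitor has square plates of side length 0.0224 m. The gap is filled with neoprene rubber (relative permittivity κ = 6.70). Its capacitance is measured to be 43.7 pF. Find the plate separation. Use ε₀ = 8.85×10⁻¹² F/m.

0.681 mm

A = (0.0224 m)² = 5.02×10⁻⁴ m².
d = κε₀A/C = 6.70 × 8.85×10⁻¹² × 5.02×10⁻⁴ / 4.37×10⁻¹¹ = 6.81×10⁻⁴ m.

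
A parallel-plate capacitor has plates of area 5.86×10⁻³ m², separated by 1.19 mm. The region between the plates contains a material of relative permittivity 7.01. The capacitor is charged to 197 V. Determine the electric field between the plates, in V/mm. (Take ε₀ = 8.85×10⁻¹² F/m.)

E ≈ 166 V/mm

E = V/d = 197 / 1.19×10⁻³ = 1.66×10⁵ V/m.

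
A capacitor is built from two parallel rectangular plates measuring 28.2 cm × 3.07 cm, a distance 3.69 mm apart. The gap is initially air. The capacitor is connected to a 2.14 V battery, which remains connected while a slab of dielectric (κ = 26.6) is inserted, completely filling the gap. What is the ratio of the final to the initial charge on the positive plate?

Q₂/Q₁ ≈ 26.6

Battery connected ⇒ V is held fixed.
C₂ = 26.6 C₁ and Q = CV, so Q₂/Q₁ = C₂/C₁ = 26.6.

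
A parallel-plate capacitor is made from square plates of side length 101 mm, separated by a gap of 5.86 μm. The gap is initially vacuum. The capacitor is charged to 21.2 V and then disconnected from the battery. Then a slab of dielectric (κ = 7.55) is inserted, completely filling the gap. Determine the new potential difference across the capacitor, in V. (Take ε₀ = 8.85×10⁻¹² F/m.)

A = (101 mm)² = 1.02×10⁻² m².
Initially C₁ = ε₀A/d = 8.85×10⁻¹² × 1.02×10⁻² / 5.86×10⁻⁶ = 1.54×10⁻⁸ F.
V₁ = 21.2 V.
Isolated ⇒ Q is held fixed. C₂ = 7.55 C₁ and V = Q/C, so V₂/V₁ = C₁/C₂ = 0.132.
V₂ = 0.132 × 21.2 = 2.81 V.

2.81 V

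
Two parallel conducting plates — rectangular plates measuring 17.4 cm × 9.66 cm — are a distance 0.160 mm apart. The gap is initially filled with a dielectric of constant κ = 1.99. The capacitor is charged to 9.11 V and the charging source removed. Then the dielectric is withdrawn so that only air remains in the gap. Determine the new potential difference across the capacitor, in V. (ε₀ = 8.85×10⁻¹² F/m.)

V ≈ 18.1 V

A = 17.4 × 9.66 cm² = 1.68×10⁻² m².
Initially C₁ = κε₀A/d = 1.99 × 8.85×10⁻¹² × 1.68×10⁻² / 1.60×10⁻⁴ = 1.85×10⁻⁹ F.
V₁ = 9.11 V.
Isolated ⇒ Q is held fixed. C₂ = 0.503 C₁ and V = Q/C, so V₂/V₁ = C₁/C₂ = 1.99.
V₂ = 1.99 × 9.11 = 18.1 V.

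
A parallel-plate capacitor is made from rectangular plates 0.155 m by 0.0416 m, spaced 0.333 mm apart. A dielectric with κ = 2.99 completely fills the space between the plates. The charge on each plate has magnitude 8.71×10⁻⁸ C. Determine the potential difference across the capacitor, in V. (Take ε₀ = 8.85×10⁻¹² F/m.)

A = 0.155 × 0.0416 m² = 6.45×10⁻³ m².
C = κε₀A/d = 2.99 × 8.85×10⁻¹² × 6.45×10⁻³ / 3.33×10⁻⁴ = 5.12×10⁻¹⁰ F.
V = Q/C = 8.71×10⁻⁸ / 5.12×10⁻¹⁰ = 1.70×10² V.

170 V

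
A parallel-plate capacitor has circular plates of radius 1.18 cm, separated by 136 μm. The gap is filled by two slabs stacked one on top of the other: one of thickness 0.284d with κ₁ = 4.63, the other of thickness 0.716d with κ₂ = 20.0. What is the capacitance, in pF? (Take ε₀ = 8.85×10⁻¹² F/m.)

293 pF

A = π(1.18 cm)² = 4.37×10⁻⁴ m².
Stacked slabs ⇒ two capacitors in series, each with the full plate area.
C₁ = κ₁ε₀A/d₁ = 4.63 × 8.85×10⁻¹² × 4.37×10⁻⁴ / 3.86×10⁻⁵ = 4.64×10⁻¹⁰ F.
C₂ = κ₂ε₀A/d₂ = 20.0 × 8.85×10⁻¹² × 4.37×10⁻⁴ / 9.74×10⁻⁵ = 7.95×10⁻¹⁰ F.
C = (1/C₁ + 1/C₂)⁻¹ = 2.93×10⁻¹⁰ F.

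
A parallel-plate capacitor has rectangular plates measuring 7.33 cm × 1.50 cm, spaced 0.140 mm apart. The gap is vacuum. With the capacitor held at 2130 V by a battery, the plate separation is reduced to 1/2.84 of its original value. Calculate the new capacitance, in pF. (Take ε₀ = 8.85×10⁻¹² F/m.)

C ≈ 197 pF

A = 7.33 × 1.50 cm² = 1.10×10⁻³ m².
Initially C₁ = ε₀A/d = 8.85×10⁻¹² × 1.10×10⁻³ / 1.40×10⁻⁴ = 6.95×10⁻¹¹ F.
C = ε₀A/d scales as 1/d, so C₂/C₁ = d₁/d₂ = 2.84.
C₂ = 2.84 × 6.95×10⁻¹¹ = 1.97×10⁻¹⁰ F.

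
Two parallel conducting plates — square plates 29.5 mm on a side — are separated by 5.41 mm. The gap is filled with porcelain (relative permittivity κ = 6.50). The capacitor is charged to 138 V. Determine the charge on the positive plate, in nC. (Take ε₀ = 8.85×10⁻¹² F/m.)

A = (29.5 mm)² = 8.70×10⁻⁴ m².
C = κε₀A/d = 6.50 × 8.85×10⁻¹² × 8.70×10⁻⁴ / 5.41×10⁻³ = 9.25×10⁻¹² F.
Q = CV = 9.25×10⁻¹² × 138 = 1.28×10⁻⁹ C.

Q ≈ 1.28 nC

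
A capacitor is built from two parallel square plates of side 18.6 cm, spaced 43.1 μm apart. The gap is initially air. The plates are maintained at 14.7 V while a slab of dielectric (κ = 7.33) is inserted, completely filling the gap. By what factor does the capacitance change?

7.33

C = κε₀A/d scales with κ, so C₂/C₁ = κ = 7.33.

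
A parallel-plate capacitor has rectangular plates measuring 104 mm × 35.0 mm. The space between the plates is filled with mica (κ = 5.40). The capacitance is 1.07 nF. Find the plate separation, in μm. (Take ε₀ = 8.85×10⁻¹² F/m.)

A = 104 × 35.0 mm² = 3.64×10⁻³ m².
d = κε₀A/C = 5.40 × 8.85×10⁻¹² × 3.64×10⁻³ / 1.07×10⁻⁹ = 1.63×10⁻⁴ m.

163 μm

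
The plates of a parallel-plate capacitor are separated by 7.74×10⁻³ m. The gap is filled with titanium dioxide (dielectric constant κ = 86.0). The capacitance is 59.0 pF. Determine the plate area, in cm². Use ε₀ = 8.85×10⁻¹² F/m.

A ≈ 6.00 cm²

A = Cd/(κε₀) = 5.90×10⁻¹¹ × 7.74×10⁻³ / (86.0 × 8.85×10⁻¹²) = 6.00×10⁻⁴ m².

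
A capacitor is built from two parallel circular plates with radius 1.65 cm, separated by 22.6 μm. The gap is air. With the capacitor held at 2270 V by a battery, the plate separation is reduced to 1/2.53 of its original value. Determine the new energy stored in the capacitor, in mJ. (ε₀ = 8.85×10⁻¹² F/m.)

A = π(1.65 cm)² = 8.55×10⁻⁴ m².
Initially C₁ = ε₀A/d = 8.85×10⁻¹² × 8.55×10⁻⁴ / 2.26×10⁻⁵ = 3.35×10⁻¹⁰ F.
U₁ = 8.63×10⁻⁴ J.
Battery connected ⇒ V is held fixed. C₂ = 2.53 C₁ and U = ½CV², so U₂/U₁ = C₂/C₁ = 2.53.
U₂ = 2.53 × 8.63×10⁻⁴ = 2.18×10⁻³ J.

2.18 mJ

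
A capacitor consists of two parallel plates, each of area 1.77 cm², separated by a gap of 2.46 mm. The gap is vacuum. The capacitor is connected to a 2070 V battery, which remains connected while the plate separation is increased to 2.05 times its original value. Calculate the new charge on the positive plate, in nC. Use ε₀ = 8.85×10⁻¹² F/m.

A = 1.77 cm² = 1.77×10⁻⁴ m².
Initially C₁ = ε₀A/d = 8.85×10⁻¹² × 1.77×10⁻⁴ / 2.46×10⁻³ = 6.37×10⁻¹³ F.
Q₁ = 1.32×10⁻⁹ C.
Battery connected ⇒ V is held fixed. C₂ = 0.488 C₁ and Q = CV, so Q₂/Q₁ = C₂/C₁ = 0.488.
Q₂ = 0.488 × 1.32×10⁻⁹ = 6.43×10⁻¹⁰ C.

0.643 nC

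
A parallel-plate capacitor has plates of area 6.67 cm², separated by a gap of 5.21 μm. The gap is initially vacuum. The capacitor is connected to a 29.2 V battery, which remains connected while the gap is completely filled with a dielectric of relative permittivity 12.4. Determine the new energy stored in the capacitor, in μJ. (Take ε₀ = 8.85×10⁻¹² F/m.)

A = 6.67 cm² = 6.67×10⁻⁴ m².
Initially C₁ = ε₀A/d = 8.85×10⁻¹² × 6.67×10⁻⁴ / 5.21×10⁻⁶ = 1.13×10⁻⁹ F.
U₁ = 4.83×10⁻⁷ J.
Battery connected ⇒ V is held fixed. C₂ = 12.4 C₁ and U = ½CV², so U₂/U₁ = C₂/C₁ = 12.4.
U₂ = 12.4 × 4.83×10⁻⁷ = 5.99×10⁻⁶ J.

U ≈ 5.99 μJ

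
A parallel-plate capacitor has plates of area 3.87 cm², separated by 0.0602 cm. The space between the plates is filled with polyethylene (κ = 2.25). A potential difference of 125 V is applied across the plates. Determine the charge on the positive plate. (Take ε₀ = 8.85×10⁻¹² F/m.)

A = 3.87 cm² = 3.87×10⁻⁴ m².
C = κε₀A/d = 2.25 × 8.85×10⁻¹² × 3.87×10⁻⁴ / 6.02×10⁻⁴ = 1.28×10⁻¹¹ F.
Q = CV = 1.28×10⁻¹¹ × 125 = 1.60×10⁻⁹ C.

Q ≈ 1.60 nC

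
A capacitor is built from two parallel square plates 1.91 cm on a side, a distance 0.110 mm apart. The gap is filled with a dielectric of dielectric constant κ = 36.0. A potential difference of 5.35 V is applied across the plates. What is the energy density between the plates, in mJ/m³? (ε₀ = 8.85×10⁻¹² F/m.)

377 mJ/m³

E = V/d = 5.35 / 1.10×10⁻⁴ = 4.86×10⁴ V/m.
u = ½κε₀E² = ½ × 36.0 × 8.85×10⁻¹² × (4.86×10⁴)² = 0.377 J/m³.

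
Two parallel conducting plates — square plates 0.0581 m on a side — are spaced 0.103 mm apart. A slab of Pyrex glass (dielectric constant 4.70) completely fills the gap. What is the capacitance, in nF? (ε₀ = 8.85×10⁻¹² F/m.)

C ≈ 1.36 nF

A = (0.0581 m)² = 3.38×10⁻³ m².
C = κε₀A/d = 4.70 × 8.85×10⁻¹² × 3.38×10⁻³ / 1.03×10⁻⁴ = 1.36×10⁻⁹ F.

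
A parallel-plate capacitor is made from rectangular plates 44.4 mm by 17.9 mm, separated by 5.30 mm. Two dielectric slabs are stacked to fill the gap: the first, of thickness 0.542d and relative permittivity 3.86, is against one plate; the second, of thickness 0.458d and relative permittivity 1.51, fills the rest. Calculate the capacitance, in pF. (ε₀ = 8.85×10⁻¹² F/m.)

A = 44.4 × 17.9 mm² = 7.95×10⁻⁴ m².
Stacked slabs ⇒ two capacitors in series, each with the full plate area.
C₁ = κ₁ε₀A/d₁ = 3.86 × 8.85×10⁻¹² × 7.95×10⁻⁴ / 2.87×10⁻³ = 9.45×10⁻¹² F.
C₂ = κ₂ε₀A/d₂ = 1.51 × 8.85×10⁻¹² × 7.95×10⁻⁴ / 2.43×10⁻³ = 4.38×10⁻¹² F.
C = (1/C₁ + 1/C₂)⁻¹ = 2.99×10⁻¹² F.

2.99 pF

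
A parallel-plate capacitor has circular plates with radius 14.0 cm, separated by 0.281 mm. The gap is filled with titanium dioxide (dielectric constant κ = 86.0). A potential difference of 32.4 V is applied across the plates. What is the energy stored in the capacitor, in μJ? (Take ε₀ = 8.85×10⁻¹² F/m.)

A = π(14.0 cm)² = 6.16×10⁻² m².
C = κε₀A/d = 86.0 × 8.85×10⁻¹² × 6.16×10⁻² / 2.81×10⁻⁴ = 1.67×10⁻⁷ F.
U = ½CV² = ½ × 1.67×10⁻⁷ × (32.4)² = 8.75×10⁻⁵ J.

87.5 μJ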